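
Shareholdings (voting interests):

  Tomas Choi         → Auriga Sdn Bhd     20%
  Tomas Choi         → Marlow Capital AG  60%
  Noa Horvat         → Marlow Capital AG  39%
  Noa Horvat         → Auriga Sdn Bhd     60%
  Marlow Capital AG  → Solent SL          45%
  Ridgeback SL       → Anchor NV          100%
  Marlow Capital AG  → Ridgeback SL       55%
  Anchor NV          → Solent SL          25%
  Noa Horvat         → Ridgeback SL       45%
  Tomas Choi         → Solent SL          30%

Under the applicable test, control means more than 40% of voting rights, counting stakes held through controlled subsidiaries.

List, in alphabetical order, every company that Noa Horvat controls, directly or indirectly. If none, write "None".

Noa holds 45% of Ridgeback, so Noa controls Ridgeback.
Noa holds 60% of Auriga, so Noa controls Auriga.
Ridgeback holds 100% of Anchor, so Noa controls Anchor.
No other company's threshold is met.

Anchor NV, Auriga Sdn Bhd, Ridgeback SL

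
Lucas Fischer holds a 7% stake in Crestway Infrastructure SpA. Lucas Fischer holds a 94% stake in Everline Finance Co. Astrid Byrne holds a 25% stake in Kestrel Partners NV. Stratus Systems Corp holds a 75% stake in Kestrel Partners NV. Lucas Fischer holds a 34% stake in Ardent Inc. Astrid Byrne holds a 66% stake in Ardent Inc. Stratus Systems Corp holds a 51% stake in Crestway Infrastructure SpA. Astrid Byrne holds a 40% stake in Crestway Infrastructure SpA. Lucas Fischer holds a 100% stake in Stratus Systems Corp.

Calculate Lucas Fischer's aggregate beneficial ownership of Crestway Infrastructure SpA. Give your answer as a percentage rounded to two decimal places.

58.00%

Lucas reaches Crestway along 2 paths.
Direct stake: 7% = 7%.
Via Stratus: 100% × 51% = 51%.
Total: 7% + 51% = 58%.
Rounded: 58.00%.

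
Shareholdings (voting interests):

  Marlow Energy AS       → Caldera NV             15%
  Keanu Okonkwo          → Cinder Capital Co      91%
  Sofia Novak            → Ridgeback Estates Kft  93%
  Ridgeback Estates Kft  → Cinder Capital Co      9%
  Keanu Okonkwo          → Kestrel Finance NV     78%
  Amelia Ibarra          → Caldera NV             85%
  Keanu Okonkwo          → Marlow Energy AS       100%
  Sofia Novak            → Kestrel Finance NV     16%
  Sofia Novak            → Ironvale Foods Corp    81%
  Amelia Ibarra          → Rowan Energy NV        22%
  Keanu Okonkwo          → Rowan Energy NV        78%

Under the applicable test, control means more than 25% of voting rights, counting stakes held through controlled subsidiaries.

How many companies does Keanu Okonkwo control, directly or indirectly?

Keanu holds 100% of Marlow, so Keanu controls Marlow.
Keanu holds 91% of Cinder, so Keanu controls Cinder.
Keanu holds 78% of Kestrel, so Keanu controls Kestrel.
Keanu holds 78% of Rowan, so Keanu controls Rowan.
No other company's threshold is met.
Keanu controls 4 companies.

4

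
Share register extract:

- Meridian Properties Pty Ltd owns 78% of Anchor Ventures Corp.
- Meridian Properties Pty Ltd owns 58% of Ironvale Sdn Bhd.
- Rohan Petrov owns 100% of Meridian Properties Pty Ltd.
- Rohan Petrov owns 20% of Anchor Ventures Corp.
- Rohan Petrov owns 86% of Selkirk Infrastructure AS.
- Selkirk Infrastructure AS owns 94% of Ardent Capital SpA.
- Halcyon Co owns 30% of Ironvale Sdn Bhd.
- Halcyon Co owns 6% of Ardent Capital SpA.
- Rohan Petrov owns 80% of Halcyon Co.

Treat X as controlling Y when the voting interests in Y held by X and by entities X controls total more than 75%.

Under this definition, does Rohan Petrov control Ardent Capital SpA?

Rohan holds 80% of Halcyon, so Rohan controls Halcyon.
Rohan holds 86% of Selkirk, so Rohan controls Selkirk.
Selkirk and Halcyon together hold 94% + 6% = 100% of Ardent, so Rohan controls Ardent.

Yes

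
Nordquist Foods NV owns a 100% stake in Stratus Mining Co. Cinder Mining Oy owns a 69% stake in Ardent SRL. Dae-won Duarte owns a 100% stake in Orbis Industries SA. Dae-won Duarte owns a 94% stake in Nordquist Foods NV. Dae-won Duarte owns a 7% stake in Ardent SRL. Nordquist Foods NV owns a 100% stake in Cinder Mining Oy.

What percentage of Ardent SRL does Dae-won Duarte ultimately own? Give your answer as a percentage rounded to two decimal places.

Dae-won reaches Ardent along 2 paths.
Direct stake: 7% = 7%.
Via Nordquist → Cinder: 94% × 100% × 69% = 64.86%.
Total: 7% + 64.86% = 71.86%.

71.86%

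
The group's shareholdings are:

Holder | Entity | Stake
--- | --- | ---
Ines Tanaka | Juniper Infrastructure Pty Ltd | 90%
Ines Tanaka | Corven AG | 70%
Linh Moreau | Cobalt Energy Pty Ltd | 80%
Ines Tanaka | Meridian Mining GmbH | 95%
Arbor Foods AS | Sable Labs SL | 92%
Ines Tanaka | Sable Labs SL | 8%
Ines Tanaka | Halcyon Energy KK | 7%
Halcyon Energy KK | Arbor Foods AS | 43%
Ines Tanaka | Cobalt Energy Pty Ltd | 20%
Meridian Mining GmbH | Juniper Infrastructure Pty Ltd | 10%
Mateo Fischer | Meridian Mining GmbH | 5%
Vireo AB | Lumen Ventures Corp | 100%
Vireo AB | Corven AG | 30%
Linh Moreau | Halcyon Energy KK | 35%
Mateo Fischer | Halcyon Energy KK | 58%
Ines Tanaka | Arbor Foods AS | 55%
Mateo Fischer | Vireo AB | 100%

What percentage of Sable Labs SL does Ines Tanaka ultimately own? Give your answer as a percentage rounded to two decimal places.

Ines reaches Sable along 3 paths.
Direct stake: 8% = 8%.
Via Arbor: 55% × 92% = 50.6%.
Via Halcyon → Arbor: 7% × 43% × 92% = 2.7692%.
Total: 8% + 50.6% + 2.7692% = 61.3692%.
Rounded: 61.37%.

61.37%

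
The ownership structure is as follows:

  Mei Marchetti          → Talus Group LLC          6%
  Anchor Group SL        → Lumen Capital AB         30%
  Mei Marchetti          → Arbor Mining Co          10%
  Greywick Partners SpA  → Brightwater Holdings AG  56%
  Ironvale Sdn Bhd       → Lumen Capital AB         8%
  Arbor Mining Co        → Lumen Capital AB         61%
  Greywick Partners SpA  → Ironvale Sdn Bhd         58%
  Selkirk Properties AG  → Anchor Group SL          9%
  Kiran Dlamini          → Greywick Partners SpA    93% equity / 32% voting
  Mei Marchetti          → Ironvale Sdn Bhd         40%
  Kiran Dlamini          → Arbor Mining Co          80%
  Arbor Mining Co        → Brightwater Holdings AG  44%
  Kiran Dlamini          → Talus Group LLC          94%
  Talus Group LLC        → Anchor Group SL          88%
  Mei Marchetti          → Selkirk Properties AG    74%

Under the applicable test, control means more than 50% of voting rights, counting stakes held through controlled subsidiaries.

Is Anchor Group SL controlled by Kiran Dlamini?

Kiran holds 94% of Talus, so Kiran controls Talus.
Talus holds 88% of Anchor, so Kiran controls Anchor.

Yes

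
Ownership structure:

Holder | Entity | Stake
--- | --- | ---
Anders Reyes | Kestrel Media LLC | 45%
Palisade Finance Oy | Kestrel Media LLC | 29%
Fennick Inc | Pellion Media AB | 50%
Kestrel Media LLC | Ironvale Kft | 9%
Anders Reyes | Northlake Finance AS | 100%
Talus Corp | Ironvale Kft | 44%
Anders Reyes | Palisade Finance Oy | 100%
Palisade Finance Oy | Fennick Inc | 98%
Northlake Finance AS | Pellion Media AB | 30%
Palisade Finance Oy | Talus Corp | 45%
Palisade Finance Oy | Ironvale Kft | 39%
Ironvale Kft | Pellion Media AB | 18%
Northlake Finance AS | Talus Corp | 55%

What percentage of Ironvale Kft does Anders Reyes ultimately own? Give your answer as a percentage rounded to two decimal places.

Anders reaches Ironvale along 5 paths.
Via Palisade: 100% × 39% = 39%.
Via Palisade → Talus: 100% × 45% × 44% = 19.8%.
Via Northlake → Talus: 100% × 55% × 44% = 24.2%.
Via Palisade → Kestrel: 100% × 29% × 9% = 2.61%.
Via Kestrel: 45% × 9% = 4.05%.
Total: 39% + 19.8% + 24.2% + 2.61% + 4.05% = 89.66%.

89.66%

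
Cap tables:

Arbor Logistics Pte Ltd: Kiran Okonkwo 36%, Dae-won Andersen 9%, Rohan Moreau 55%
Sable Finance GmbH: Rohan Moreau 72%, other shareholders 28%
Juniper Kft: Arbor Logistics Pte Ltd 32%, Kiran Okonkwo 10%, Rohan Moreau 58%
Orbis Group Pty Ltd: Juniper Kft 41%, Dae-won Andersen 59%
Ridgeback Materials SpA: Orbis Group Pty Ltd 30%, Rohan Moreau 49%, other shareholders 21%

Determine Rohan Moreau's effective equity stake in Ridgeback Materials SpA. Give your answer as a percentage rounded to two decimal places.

Rohan reaches Ridgeback along 3 paths.
Via Arbor → Juniper → Orbis: 55% × 32% × 41% × 30% = 2.1648%.
Via Juniper → Orbis: 58% × 41% × 30% = 7.134%.
Direct stake: 49% = 49%.
Total: 2.1648% + 7.134% + 49% = 58.2988%.
Rounded: 58.30%.

58.30%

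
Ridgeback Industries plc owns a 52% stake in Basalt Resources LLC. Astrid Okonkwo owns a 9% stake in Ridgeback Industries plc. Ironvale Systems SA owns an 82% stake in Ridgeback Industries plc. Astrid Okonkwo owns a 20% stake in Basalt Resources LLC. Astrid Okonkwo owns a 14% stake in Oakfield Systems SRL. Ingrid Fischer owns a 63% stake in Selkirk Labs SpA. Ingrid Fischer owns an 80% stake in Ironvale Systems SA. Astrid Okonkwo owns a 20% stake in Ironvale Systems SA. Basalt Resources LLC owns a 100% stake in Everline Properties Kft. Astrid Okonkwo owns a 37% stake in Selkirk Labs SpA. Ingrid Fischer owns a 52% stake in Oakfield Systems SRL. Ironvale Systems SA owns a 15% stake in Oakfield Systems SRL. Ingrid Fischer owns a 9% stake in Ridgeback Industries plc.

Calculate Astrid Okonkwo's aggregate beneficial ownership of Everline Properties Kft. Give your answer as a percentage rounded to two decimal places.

33.21%

Astrid reaches Everline along 3 paths.
Via Ridgeback → Basalt: 9% × 52% × 100% = 4.68%.
Via Ironvale → Ridgeback → Basalt: 20% × 82% × 52% × 100% = 8.528%.
Via Basalt: 20% × 100% = 20%.
Total: 4.68% + 8.528% + 20% = 33.208%.
Rounded: 33.21%.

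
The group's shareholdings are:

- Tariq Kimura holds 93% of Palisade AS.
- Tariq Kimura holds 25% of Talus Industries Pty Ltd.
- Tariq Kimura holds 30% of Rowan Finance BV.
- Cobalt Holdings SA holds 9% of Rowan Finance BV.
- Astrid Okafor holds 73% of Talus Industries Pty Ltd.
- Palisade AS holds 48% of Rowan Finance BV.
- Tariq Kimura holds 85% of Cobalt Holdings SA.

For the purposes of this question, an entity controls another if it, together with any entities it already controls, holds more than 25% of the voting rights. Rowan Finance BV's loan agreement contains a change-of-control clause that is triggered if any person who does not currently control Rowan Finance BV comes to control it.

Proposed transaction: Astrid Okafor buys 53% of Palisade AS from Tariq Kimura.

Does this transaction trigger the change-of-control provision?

The purchase adds only to Astrid's holdings (Tariq's stake shrinks), so Astrid is the only person who could newly come to control Rowan.
Astrid holds 73% of Talus, so Astrid controls Talus.
Neither Astrid nor any entity Astrid controls holds any voting interest in Rowan.
So before the transaction, Astrid does not control Rowan.
After the purchase, Astrid holds 53% of Palisade directly, and Tariq's stake falls to 40%.
Astrid holds 53% of Palisade, so Astrid controls Palisade.
Palisade holds 48% of Rowan, so Astrid controls Rowan.
Astrid did not control Rowan before and does after, so the clause is triggered.

Yes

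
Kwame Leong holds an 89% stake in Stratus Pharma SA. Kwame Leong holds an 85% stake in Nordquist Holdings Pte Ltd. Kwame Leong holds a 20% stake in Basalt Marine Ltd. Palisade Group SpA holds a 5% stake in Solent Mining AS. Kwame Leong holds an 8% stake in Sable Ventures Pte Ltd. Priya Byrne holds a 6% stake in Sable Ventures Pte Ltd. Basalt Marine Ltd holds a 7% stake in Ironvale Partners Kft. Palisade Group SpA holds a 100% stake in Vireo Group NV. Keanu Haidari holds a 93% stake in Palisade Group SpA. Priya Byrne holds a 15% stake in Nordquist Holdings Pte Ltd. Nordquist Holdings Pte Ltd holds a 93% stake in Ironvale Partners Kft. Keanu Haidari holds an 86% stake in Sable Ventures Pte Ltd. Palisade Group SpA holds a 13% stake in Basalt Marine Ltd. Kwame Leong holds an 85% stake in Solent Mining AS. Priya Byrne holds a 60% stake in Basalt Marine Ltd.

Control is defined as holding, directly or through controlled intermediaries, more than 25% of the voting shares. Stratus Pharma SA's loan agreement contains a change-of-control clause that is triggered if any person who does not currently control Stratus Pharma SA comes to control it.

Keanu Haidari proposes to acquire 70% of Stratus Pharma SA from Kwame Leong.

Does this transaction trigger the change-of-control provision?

The purchase adds only to Keanu's holdings (Kwame's stake shrinks), so Keanu is the only person who could newly come to control Stratus.
Keanu holds 93% of Palisade, so Keanu controls Palisade.
Keanu holds 86% of Sable, so Keanu controls Sable.
Palisade holds 100% of Vireo, so Keanu controls Vireo.
Neither Keanu nor any entity Keanu controls holds any voting interest in Stratus.
So before the transaction, Keanu does not control Stratus.
After the purchase, Keanu holds 70% of Stratus directly, and Kwame's stake falls to 19%.
Keanu holds 70% of Stratus, so Keanu controls Stratus.
Keanu did not control Stratus before and does after, so the clause is triggered.

Yes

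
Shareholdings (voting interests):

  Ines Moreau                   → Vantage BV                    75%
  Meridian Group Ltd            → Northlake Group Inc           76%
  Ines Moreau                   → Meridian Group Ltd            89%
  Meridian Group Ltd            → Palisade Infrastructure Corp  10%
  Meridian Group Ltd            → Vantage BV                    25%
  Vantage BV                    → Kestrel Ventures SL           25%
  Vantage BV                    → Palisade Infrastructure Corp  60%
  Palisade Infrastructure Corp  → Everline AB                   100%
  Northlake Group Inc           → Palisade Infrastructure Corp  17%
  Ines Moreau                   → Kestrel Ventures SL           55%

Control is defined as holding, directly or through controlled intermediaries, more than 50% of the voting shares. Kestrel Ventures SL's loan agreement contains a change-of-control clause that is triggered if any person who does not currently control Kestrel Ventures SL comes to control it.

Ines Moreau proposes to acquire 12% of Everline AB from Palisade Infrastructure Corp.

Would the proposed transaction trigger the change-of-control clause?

No

The purchase adds only to Ines's holdings (Palisade's stake shrinks), so Ines is the only person who could newly come to control Kestrel.
Ines holds 89% of Meridian, so Ines controls Meridian.
Ines and Meridian together hold 75% + 25% = 100% of Vantage, so Ines controls Vantage.
Ines and Vantage together hold 55% + 25% = 80% of Kestrel, so Ines controls Kestrel.
So Ines already controls Kestrel before the transaction.
After the purchase, Ines holds 12% of Everline directly, and Palisade's stake falls to 88%.
Ines controlled Kestrel already, so this is not a new person acquiring control; every other person's position is unchanged or reduced.
No new person acquires control, so the clause is not triggered.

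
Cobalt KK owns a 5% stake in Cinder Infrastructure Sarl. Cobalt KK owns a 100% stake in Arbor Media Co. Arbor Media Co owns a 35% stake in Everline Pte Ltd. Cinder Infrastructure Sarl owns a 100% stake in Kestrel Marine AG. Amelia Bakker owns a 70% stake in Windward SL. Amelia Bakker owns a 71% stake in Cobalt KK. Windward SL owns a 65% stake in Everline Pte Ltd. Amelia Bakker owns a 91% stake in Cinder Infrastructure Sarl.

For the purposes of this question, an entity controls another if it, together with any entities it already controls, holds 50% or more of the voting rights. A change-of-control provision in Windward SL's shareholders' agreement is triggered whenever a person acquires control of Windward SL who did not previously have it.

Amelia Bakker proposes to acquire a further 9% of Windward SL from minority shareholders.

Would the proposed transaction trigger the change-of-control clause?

The purchase changes only Amelia's holdings, so Amelia is the only person who could newly come to control Windward.
Amelia holds 70% of Windward, so Amelia controls Windward.
So Amelia already controls Windward before the transaction.
After the purchase, Amelia's direct stake in Windward rises to 70% + 9% = 79%.
Amelia controlled Windward already, so this is not a new person acquiring control; every other person's position is unchanged or reduced.
No new person acquires control, so the clause is not triggered.

No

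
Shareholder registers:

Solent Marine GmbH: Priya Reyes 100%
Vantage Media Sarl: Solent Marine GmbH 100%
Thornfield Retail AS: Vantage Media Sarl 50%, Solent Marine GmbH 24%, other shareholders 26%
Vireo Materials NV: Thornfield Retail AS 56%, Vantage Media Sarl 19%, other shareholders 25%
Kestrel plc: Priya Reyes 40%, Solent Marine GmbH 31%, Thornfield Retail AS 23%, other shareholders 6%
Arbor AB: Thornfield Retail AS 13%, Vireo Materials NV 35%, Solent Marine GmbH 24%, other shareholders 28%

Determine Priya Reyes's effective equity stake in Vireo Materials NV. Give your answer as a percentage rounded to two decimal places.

60.44%

Priya reaches Vireo along 3 paths.
Via Solent → Vantage → Thornfield: 100% × 100% × 50% × 56% = 28%.
Via Solent → Thornfield: 100% × 24% × 56% = 13.44%.
Via Solent → Vantage: 100% × 100% × 19% = 19%.
Total: 28% + 13.44% + 19% = 60.44%.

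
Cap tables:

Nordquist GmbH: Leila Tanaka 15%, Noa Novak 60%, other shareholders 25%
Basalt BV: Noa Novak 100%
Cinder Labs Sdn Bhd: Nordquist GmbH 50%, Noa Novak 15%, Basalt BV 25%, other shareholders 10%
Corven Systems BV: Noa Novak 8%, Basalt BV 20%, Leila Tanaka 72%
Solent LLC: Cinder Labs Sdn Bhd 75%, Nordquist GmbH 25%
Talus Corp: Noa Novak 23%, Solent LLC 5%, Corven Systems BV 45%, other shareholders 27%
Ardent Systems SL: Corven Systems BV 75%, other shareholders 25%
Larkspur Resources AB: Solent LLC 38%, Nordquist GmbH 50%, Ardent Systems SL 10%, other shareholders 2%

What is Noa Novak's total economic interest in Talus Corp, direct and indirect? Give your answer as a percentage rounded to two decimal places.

Noa reaches Talus along 7 paths.
Direct stake: 23% = 23%.
Via Nordquist → Cinder → Solent: 60% × 50% × 75% × 5% = 1.125%.
Via Cinder → Solent: 15% × 75% × 5% = 0.5625%.
Via Basalt → Cinder → Solent: 100% × 25% × 75% × 5% = 0.9375%.
Via Nordquist → Solent: 60% × 25% × 5% = 0.75%.
Via Corven: 8% × 45% = 3.6%.
Via Basalt → Corven: 100% × 20% × 45% = 9%.
Total: 23% + 1.125% + 0.5625% + 0.9375% + 0.75% + 3.6% + 9% = 38.975%.
Rounded: 38.98%.

38.98%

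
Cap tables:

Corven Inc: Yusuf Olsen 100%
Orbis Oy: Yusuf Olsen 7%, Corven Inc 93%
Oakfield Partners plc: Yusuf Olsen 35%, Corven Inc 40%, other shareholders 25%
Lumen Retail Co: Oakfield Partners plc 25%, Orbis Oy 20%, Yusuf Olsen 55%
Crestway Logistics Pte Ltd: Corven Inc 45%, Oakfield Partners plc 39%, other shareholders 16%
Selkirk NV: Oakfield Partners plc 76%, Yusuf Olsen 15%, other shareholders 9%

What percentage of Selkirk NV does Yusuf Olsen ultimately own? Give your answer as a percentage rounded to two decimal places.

Yusuf reaches Selkirk along 3 paths.
Via Oakfield: 35% × 76% = 26.6%.
Via Corven → Oakfield: 100% × 40% × 76% = 30.4%.
Direct stake: 15% = 15%.
Total: 26.6% + 30.4% + 15% = 72%.
Rounded: 72.00%.

72.00%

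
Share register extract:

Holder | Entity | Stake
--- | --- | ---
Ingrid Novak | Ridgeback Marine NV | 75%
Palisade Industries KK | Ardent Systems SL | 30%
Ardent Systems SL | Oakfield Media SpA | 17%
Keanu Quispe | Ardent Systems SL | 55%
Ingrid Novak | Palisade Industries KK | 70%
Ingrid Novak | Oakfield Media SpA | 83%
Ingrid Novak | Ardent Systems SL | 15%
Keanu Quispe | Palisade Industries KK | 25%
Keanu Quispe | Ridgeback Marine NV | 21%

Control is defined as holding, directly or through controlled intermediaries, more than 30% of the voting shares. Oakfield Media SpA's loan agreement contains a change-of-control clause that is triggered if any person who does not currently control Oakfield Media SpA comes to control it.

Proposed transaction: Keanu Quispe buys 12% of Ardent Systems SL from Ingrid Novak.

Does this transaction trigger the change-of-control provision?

No

The purchase adds only to Keanu's holdings (Ingrid's stake shrinks), so Keanu is the only person who could newly come to control Oakfield.
Keanu holds 55% of Ardent, so Keanu controls Ardent.
In Oakfield, Keanu's side holds only 17%, not > 30%.
So before the transaction, Keanu does not control Oakfield.
After the purchase, Keanu's direct stake in Ardent rises to 55% + 12% = 67%, and Ingrid's stake falls to 3%.
Keanu holds 67% of Ardent, so Keanu controls Ardent.
After the transaction, Keanu's side holds 17% of Oakfield, not > 30%, so Keanu still does not control Oakfield.
No new person acquires control, so the clause is not triggered.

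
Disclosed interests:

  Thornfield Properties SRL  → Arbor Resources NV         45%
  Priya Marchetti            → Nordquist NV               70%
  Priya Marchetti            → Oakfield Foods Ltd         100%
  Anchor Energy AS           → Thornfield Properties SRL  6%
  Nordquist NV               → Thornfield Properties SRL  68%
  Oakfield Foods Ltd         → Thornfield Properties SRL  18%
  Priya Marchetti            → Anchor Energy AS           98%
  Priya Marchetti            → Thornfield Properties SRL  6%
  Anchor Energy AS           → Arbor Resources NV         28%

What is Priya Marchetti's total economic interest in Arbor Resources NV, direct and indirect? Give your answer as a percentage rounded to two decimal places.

Priya reaches Arbor along 5 paths.
Via Anchor: 98% × 28% = 27.44%.
Via Thornfield: 6% × 45% = 2.7%.
Via Anchor → Thornfield: 98% × 6% × 45% = 2.646%.
Via Nordquist → Thornfield: 70% × 68% × 45% = 21.42%.
Via Oakfield → Thornfield: 100% × 18% × 45% = 8.1%.
Total: 27.44% + 2.7% + 2.646% + 21.42% + 8.1% = 62.306%.
Rounded: 62.31%.

62.31%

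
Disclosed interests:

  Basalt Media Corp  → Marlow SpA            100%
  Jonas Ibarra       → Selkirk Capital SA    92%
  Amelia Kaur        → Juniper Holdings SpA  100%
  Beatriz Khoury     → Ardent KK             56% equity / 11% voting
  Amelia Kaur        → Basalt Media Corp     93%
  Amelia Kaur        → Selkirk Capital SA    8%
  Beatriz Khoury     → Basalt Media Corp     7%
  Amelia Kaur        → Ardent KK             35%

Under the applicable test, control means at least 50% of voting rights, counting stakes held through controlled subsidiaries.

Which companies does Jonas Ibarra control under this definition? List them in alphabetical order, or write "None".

Jonas holds 92% of Selkirk, so Jonas controls Selkirk.
No other company's threshold is met.

Selkirk Capital SA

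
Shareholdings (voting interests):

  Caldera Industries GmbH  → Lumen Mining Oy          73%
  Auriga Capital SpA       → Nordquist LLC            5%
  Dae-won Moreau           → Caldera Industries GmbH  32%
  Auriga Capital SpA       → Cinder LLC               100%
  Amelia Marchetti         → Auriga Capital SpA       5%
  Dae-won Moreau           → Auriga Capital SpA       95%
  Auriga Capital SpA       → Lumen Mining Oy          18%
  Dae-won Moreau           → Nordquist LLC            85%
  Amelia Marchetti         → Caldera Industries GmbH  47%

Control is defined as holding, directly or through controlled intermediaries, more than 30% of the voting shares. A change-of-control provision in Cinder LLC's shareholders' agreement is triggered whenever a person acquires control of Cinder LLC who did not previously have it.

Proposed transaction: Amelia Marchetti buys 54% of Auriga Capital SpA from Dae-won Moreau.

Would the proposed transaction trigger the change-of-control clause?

The purchase adds only to Amelia's holdings (Dae-won's stake shrinks), so Amelia is the only person who could newly come to control Cinder.
Amelia holds 47% of Caldera, so Amelia controls Caldera.
Caldera holds 73% of Lumen, so Amelia controls Lumen.
Neither Amelia nor any entity Amelia controls holds any voting interest in Cinder.
So before the transaction, Amelia does not control Cinder.
After the purchase, Amelia's direct stake in Auriga rises to 5% + 54% = 59%, and Dae-won's stake falls to 41%.
Amelia holds 59% of Auriga, so Amelia controls Auriga.
Auriga holds 100% of Cinder, so Amelia controls Cinder.
Amelia did not control Cinder before and does after, so the clause is triggered.

Yes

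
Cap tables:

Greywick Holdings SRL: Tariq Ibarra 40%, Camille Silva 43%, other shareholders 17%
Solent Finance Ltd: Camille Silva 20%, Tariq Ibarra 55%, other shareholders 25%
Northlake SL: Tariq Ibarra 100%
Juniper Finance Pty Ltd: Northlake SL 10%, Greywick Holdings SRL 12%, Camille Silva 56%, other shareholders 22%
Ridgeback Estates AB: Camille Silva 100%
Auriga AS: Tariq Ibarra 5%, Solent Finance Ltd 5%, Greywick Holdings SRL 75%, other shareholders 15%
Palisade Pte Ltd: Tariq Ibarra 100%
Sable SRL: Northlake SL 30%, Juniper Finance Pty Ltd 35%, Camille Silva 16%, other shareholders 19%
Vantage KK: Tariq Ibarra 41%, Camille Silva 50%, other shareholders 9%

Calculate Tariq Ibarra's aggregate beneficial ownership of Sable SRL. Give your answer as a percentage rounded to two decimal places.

35.18%

Tariq reaches Sable along 3 paths.
Via Northlake: 100% × 30% = 30%.
Via Northlake → Juniper: 100% × 10% × 35% = 3.5%.
Via Greywick → Juniper: 40% × 12% × 35% = 1.68%.
Total: 30% + 3.5% + 1.68% = 35.18%.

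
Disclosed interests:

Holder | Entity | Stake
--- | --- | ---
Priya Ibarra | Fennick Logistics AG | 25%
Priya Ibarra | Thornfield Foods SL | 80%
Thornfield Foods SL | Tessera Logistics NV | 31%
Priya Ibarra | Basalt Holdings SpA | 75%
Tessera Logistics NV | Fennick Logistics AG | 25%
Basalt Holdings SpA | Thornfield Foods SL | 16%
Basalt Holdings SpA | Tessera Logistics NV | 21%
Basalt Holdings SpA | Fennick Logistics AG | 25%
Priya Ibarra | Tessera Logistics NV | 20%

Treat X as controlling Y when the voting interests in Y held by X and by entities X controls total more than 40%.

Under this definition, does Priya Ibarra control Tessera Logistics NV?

Yes

Priya holds 75% of Basalt, so Priya controls Basalt.
Basalt and Priya together hold 16% + 80% = 96% of Thornfield, so Priya controls Thornfield.
Basalt and Priya and Thornfield together hold 21% + 20% + 31% = 72% of Tessera, so Priya controls Tessera.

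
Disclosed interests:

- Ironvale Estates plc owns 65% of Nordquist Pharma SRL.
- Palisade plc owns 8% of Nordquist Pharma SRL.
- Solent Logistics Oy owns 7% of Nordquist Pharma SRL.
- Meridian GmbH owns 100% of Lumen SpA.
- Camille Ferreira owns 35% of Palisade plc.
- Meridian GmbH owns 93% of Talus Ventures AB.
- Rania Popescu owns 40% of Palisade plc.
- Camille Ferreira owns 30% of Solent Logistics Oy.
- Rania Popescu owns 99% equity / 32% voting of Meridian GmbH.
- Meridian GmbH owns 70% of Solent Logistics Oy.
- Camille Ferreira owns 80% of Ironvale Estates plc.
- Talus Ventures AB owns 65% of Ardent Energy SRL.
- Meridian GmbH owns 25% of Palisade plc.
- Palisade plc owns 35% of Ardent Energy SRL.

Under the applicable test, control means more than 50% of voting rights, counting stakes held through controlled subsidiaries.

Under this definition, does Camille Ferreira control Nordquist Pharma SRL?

Yes

Camille holds 80% of Ironvale, so Camille controls Ironvale.
Ironvale holds 65% of Nordquist, so Camille controls Nordquist.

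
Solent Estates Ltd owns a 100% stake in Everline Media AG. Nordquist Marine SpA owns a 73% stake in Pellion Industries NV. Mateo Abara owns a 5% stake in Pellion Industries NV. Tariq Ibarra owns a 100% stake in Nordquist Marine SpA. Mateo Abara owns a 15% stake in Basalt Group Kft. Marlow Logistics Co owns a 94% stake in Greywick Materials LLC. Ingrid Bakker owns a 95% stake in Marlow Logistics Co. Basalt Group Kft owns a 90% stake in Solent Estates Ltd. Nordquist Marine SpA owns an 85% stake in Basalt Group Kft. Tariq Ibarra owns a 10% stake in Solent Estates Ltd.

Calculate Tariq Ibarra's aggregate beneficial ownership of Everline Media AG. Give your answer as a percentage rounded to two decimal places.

Tariq reaches Everline along 2 paths.
Via Nordquist → Basalt → Solent: 100% × 85% × 90% × 100% = 76.5%.
Via Solent: 10% × 100% = 10%.
Total: 76.5% + 10% = 86.5%.
Rounded: 86.50%.

86.50%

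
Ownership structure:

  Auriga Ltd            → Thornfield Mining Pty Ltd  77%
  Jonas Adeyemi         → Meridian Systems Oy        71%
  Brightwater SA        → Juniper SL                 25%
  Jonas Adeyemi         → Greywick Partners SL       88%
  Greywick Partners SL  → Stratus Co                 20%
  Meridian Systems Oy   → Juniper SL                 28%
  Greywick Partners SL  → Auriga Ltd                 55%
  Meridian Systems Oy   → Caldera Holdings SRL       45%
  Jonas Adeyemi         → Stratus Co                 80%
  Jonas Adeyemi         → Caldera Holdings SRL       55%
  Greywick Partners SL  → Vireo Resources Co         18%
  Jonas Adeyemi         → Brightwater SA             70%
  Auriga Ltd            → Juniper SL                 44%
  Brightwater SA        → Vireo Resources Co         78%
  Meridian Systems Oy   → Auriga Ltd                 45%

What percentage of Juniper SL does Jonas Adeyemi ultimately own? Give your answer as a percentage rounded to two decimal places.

72.73%

Jonas reaches Juniper along 4 paths.
Via Brightwater: 70% × 25% = 17.5%.
Via Meridian: 71% × 28% = 19.88%.
Via Greywick → Auriga: 88% × 55% × 44% = 21.296%.
Via Meridian → Auriga: 71% × 45% × 44% = 14.058%.
Total: 17.5% + 19.88% + 21.296% + 14.058% = 72.734%.
Rounded: 72.73%.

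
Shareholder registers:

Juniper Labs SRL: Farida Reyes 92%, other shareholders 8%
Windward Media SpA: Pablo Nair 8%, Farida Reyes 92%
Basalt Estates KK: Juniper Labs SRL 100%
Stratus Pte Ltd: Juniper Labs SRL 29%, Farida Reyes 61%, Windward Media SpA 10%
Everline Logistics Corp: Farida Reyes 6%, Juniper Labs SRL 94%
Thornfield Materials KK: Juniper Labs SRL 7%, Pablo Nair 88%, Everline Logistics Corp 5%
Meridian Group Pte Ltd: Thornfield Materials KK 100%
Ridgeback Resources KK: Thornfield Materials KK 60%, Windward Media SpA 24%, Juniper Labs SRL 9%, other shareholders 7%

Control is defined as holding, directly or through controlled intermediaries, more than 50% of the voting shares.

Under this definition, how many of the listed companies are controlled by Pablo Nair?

3

Pablo holds 88% of Thornfield, so Pablo controls Thornfield.
Thornfield holds 100% of Meridian, so Pablo controls Meridian.
Thornfield holds 60% of Ridgeback, so Pablo controls Ridgeback.
No other company's threshold is met.
Pablo controls 3 companies.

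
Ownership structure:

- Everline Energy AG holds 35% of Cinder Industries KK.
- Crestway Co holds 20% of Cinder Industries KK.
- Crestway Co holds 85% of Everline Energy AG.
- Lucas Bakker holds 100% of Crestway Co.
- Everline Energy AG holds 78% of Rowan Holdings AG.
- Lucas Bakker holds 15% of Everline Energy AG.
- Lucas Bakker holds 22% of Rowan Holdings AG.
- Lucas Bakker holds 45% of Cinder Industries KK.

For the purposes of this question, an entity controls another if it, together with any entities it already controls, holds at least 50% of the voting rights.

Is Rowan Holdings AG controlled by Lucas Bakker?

Lucas holds 100% of Crestway, so Lucas controls Crestway.
Crestway and Lucas together hold 85% + 15% = 100% of Everline, so Lucas controls Everline.
Lucas and Everline together hold 22% + 78% = 100% of Rowan, so Lucas controls Rowan.

Yes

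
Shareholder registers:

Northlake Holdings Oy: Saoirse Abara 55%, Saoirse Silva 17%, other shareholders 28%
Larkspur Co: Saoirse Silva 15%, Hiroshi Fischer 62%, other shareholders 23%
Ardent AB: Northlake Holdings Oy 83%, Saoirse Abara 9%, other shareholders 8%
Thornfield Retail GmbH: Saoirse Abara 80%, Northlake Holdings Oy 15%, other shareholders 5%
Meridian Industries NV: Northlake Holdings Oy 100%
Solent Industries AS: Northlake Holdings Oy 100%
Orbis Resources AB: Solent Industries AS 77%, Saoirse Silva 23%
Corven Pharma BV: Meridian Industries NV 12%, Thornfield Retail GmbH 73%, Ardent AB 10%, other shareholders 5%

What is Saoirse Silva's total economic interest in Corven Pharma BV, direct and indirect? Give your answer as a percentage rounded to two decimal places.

5.31%

Saoirse Silva reaches Corven along 3 paths.
Via Northlake → Meridian: 17% × 100% × 12% = 2.04%.
Via Northlake → Thornfield: 17% × 15% × 73% = 1.8615%.
Via Northlake → Ardent: 17% × 83% × 10% = 1.411%.
Total: 2.04% + 1.8615% + 1.411% = 5.3125%.
Rounded: 5.31%.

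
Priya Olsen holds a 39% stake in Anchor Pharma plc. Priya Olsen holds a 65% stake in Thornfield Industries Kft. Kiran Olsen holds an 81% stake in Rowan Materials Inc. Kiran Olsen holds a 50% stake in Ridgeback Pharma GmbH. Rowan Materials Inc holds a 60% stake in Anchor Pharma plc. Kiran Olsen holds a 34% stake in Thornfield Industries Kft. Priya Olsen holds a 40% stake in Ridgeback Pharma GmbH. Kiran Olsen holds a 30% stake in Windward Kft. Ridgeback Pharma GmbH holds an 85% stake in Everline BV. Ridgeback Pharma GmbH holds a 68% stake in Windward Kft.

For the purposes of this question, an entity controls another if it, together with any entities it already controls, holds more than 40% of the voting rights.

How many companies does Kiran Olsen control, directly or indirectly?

Kiran holds 50% of Ridgeback, so Kiran controls Ridgeback.
Kiran holds 81% of Rowan, so Kiran controls Rowan.
Ridgeback holds 85% of Everline, so Kiran controls Everline.
Rowan holds 60% of Anchor, so Kiran controls Anchor.
Ridgeback and Kiran together hold 68% + 30% = 98% of Windward, so Kiran controls Windward.
No other company's threshold is met.
Kiran controls 5 companies.

5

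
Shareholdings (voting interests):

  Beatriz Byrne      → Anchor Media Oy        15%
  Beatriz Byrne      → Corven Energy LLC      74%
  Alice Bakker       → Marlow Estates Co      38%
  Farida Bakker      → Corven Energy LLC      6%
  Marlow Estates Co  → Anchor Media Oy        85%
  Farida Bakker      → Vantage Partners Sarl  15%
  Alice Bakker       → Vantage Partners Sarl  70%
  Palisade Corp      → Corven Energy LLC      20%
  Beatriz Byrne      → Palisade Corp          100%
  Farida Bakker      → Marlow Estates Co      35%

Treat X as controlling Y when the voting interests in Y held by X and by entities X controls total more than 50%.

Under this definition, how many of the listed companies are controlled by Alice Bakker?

1

Alice holds 70% of Vantage, so Alice controls Vantage.
No other company's threshold is met.
Alice controls 1 company.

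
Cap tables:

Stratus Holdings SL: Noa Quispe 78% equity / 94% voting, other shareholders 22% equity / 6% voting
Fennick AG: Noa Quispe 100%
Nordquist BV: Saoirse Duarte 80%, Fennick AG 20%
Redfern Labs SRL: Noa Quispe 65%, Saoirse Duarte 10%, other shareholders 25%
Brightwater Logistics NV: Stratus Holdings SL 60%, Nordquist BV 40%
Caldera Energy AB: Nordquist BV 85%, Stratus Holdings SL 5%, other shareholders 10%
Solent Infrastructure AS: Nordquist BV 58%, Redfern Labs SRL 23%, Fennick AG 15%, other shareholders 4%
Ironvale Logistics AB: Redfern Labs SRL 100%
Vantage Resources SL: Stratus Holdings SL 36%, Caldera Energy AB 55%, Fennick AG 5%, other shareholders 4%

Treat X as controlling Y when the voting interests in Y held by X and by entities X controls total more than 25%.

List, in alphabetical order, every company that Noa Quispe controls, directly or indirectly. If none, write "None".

Brightwater Logistics NV, Fennick AG, Ironvale Logistics AB, Redfern Labs SRL, Solent Infrastructure AS, Stratus Holdings SL, Vantage Resources SL

Noa holds 94% of Stratus, so Noa controls Stratus.
Noa holds 100% of Fennick, so Noa controls Fennick.
Noa holds 65% of Redfern, so Noa controls Redfern.
Stratus holds 60% of Brightwater, so Noa controls Brightwater.
Redfern and Fennick together hold 23% + 15% = 38% of Solent, so Noa controls Solent.
Redfern holds 100% of Ironvale, so Noa controls Ironvale.
Stratus and Fennick together hold 36% + 5% = 41% of Vantage, so Noa controls Vantage.
No other company's threshold is met.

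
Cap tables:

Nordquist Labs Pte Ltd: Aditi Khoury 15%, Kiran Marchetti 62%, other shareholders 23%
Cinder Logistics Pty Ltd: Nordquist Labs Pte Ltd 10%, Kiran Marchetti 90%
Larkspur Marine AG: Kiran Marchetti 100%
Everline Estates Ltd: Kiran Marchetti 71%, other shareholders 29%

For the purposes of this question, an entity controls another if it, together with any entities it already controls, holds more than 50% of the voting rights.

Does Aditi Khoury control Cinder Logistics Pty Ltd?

Aditi's largest direct stake is 15% in Nordquist, which does not meet the threshold, so Aditi controls no company.
Neither Aditi nor any entity Aditi controls holds any voting interest in Cinder.
So Aditi does not control Cinder.

No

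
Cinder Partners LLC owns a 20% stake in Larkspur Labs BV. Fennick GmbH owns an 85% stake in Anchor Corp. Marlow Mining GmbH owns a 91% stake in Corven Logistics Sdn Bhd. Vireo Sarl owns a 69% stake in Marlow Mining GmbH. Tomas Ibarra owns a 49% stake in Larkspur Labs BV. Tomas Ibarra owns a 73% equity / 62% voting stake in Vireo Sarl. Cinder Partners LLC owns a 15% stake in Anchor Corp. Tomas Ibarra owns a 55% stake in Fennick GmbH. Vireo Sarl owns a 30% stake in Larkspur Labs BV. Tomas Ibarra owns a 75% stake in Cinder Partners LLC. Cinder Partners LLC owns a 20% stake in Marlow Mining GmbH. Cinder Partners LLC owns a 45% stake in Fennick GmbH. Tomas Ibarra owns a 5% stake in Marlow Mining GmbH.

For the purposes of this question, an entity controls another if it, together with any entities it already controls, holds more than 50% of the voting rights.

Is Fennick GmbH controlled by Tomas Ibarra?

Tomas holds 75% of Cinder, so Tomas controls Cinder.
Tomas and Cinder together hold 55% + 45% = 100% of Fennick, so Tomas controls Fennick.

Yes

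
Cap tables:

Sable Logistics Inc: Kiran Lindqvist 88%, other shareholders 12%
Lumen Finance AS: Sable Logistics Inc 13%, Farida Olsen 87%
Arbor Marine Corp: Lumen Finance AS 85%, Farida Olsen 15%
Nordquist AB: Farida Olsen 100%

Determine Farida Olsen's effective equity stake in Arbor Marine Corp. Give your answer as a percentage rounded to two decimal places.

88.95%

Farida reaches Arbor along 2 paths.
Via Lumen: 87% × 85% = 73.95%.
Direct stake: 15% = 15%.
Total: 73.95% + 15% = 88.95%.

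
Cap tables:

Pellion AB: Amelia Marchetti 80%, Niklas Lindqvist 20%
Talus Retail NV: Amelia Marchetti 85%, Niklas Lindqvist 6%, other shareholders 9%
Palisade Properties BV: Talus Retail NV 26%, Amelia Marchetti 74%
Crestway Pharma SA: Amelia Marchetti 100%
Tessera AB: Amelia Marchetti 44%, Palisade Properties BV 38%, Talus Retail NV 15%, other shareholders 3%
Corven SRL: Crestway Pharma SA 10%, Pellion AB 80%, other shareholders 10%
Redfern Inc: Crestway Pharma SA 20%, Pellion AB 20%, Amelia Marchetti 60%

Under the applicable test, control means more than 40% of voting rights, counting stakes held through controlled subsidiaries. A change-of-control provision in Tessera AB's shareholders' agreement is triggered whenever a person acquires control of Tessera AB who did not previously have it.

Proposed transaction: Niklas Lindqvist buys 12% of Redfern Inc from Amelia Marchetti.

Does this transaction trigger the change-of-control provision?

The purchase adds only to Niklas's holdings (Amelia's stake shrinks), so Niklas is the only person who could newly come to control Tessera.
Niklas's largest direct stake is 20% in Pellion, which does not meet the threshold, so Niklas controls no company.
Neither Niklas nor any entity Niklas controls holds any voting interest in Tessera.
So before the transaction, Niklas does not control Tessera.
After the purchase, Niklas holds 12% of Redfern directly, and Amelia's stake falls to 48%.
Niklas's side now holds 12% of Redfern, not > 40%, so Niklas still does not control Redfern.
After the transaction, neither Niklas nor any entity Niklas controls holds a voting interest in Tessera, so Niklas still does not control it.
No new person acquires control, so the clause is not triggered.

No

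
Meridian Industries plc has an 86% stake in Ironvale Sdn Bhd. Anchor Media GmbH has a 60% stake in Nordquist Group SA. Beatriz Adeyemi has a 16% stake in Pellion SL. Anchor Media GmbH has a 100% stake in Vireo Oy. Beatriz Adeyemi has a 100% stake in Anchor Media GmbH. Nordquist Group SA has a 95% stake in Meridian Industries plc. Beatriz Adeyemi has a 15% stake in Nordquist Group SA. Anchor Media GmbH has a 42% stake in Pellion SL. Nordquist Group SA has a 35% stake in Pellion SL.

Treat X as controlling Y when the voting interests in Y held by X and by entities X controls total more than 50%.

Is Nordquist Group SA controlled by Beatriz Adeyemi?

Beatriz holds 100% of Anchor, so Beatriz controls Anchor.
Beatriz and Anchor together hold 15% + 60% = 75% of Nordquist, so Beatriz controls Nordquist.

Yes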